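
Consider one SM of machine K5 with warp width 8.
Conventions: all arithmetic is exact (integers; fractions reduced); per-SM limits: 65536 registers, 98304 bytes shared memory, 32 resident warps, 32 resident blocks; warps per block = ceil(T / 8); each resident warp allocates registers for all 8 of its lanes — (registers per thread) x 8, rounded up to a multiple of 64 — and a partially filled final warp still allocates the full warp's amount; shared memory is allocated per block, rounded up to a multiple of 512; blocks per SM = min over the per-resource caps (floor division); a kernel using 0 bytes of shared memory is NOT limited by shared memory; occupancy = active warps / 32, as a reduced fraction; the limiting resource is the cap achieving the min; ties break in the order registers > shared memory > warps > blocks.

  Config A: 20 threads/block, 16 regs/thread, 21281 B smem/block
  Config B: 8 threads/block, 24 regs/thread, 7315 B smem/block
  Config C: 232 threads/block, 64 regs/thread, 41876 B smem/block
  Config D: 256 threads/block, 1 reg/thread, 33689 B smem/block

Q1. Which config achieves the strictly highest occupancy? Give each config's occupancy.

occupancies: A 3/8, B 3/8, C 29/32, D 1

Answer: D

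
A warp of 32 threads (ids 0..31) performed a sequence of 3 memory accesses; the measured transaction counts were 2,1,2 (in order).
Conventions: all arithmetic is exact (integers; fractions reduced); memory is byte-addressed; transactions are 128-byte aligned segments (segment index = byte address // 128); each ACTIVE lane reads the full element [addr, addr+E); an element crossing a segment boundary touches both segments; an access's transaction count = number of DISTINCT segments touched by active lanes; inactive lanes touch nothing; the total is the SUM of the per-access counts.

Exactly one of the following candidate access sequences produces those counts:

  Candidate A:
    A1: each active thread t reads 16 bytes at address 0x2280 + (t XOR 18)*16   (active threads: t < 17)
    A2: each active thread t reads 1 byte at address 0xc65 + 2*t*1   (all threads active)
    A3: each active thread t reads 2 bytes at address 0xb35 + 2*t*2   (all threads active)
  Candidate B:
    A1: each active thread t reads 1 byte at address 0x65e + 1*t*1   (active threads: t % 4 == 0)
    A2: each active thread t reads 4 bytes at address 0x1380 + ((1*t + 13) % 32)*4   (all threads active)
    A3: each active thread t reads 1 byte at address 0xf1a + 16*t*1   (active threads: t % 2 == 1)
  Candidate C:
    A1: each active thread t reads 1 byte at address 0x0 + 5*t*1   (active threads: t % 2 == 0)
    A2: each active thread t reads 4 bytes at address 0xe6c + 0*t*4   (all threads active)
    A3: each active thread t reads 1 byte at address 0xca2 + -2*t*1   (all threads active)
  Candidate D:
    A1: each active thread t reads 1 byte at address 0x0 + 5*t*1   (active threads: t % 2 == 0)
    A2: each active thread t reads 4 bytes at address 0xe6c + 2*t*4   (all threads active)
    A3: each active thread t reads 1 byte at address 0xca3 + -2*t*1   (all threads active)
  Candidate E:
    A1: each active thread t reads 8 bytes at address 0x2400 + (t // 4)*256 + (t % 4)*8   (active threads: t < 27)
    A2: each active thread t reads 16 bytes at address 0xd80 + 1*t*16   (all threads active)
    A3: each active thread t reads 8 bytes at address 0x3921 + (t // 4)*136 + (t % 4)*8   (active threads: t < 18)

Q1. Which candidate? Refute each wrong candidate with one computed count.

A: A1 gives 3 transactions, not 2
B: A1 gives 1 transaction, not 2
D: A2 gives 3 transactions, not 1
E: A1 gives 7 transactions, not 2
C: all counts match (2,1,2)

Answer: C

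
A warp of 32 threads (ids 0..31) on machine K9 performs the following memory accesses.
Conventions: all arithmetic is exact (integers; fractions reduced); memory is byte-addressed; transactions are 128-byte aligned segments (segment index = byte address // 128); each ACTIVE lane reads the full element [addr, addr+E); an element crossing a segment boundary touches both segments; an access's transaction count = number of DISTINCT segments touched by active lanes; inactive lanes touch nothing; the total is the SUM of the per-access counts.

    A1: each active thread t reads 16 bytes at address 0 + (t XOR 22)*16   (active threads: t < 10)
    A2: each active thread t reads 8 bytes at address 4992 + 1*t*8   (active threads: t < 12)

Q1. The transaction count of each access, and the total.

A1: 2 transactions
A2: 1 transaction

Answer: 2,1; total 3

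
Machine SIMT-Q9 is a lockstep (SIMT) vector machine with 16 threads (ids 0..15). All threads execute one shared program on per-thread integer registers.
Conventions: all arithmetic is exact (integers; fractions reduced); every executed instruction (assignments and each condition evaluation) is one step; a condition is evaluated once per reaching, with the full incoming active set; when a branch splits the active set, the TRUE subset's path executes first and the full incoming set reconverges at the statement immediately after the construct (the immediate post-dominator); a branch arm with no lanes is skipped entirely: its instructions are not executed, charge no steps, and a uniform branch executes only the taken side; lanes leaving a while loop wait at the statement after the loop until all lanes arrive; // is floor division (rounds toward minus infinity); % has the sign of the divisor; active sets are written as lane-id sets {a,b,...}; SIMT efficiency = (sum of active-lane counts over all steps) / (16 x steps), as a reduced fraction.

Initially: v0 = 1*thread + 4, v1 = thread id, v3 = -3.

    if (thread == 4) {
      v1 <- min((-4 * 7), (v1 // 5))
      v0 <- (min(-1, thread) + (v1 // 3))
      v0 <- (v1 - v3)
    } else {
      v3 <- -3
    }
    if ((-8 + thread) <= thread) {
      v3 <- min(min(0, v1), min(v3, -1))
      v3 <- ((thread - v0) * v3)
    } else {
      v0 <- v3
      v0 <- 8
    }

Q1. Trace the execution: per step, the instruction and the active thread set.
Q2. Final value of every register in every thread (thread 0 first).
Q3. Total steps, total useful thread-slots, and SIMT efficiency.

step 0: eval (thread == 4)           {0,1,2,3,4,5,6,7,8,9,10,11,12,13,14,15}
step 1: v1 <- min((-4 * 7), (v1 // 5)) {4}
step 2: v0 <- (min(-1, thread) + (v1 // 3)) {4}
step 3: v0 <- (v1 - v3)              {4}
step 4: v3 <- -3                     {0,1,2,3,5,6,7,8,9,10,11,12,13,14,15}
step 5: eval ((-8 + thread) <= thread) {0,1,2,3,4,5,6,7,8,9,10,11,12,13,14,15}
step 6: v3 <- min(min(0, v1), min(v3, -1)) {0,1,2,3,4,5,6,7,8,9,10,11,12,13,14,15}
step 7: v3 <- ((thread - v0) * v3)   {0,1,2,3,4,5,6,7,8,9,10,11,12,13,14,15}

Answer: 8 steps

v0: 4,5,6,7,-25,9,10,11,12,13,14,15,16,17,18,19
v1: 0,1,2,3,-28,5,6,7,8,9,10,11,12,13,14,15
v3: 12,12,12,12,-812,12,12,12,12,12,12,12,12,12,12,12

steps = 8; useful = 82; efficiency = 82/128 = 41/64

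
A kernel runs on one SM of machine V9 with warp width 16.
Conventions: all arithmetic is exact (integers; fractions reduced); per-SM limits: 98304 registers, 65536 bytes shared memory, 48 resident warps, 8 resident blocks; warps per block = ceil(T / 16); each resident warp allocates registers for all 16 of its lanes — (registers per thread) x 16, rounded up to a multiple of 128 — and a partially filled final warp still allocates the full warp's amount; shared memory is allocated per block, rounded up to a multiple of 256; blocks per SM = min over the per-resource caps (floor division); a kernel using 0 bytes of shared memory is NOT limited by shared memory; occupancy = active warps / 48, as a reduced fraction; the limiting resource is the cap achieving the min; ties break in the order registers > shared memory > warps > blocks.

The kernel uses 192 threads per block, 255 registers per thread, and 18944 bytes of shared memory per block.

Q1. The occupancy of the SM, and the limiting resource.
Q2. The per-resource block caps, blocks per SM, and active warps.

Answer: occupancy 1/2, limited by registers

registers: 2 blocks
shared memory: 3 blocks
warps: 4 blocks
blocks: 8 blocks

Answer: 2 blocks, 24 active warps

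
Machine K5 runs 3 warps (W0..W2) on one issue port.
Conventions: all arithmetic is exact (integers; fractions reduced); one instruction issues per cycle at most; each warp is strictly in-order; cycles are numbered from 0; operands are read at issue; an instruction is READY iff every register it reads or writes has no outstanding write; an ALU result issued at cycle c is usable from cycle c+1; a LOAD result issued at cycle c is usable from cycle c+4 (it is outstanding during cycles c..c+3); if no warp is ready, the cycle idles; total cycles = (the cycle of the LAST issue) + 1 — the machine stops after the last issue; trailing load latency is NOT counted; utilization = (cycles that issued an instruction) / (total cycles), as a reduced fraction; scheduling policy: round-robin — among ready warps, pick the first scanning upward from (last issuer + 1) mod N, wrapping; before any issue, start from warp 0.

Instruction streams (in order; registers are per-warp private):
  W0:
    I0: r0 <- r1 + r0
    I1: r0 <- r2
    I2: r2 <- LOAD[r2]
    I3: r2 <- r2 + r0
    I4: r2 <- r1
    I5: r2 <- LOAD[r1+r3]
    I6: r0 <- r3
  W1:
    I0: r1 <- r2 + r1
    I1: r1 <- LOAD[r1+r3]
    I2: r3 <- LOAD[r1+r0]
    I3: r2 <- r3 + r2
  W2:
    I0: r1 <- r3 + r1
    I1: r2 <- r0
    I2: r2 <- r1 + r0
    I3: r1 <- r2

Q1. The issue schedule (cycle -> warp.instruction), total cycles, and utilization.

cycle 0: W0.I0
cycle 1: W1.I0
cycle 2: W2.I0
cycle 3: W0.I1
cycle 4: W1.I1
cycle 5: W2.I1
cycle 6: W0.I2
cycle 7: W2.I2
cycle 8: W1.I2
cycle 9: W2.I3
cycle 10: W0.I3
cycle 11: W0.I4
cycle 12: W1.I3
cycle 13: W0.I5
cycle 14: W0.I6

Answer: 15 cycles, utilization 1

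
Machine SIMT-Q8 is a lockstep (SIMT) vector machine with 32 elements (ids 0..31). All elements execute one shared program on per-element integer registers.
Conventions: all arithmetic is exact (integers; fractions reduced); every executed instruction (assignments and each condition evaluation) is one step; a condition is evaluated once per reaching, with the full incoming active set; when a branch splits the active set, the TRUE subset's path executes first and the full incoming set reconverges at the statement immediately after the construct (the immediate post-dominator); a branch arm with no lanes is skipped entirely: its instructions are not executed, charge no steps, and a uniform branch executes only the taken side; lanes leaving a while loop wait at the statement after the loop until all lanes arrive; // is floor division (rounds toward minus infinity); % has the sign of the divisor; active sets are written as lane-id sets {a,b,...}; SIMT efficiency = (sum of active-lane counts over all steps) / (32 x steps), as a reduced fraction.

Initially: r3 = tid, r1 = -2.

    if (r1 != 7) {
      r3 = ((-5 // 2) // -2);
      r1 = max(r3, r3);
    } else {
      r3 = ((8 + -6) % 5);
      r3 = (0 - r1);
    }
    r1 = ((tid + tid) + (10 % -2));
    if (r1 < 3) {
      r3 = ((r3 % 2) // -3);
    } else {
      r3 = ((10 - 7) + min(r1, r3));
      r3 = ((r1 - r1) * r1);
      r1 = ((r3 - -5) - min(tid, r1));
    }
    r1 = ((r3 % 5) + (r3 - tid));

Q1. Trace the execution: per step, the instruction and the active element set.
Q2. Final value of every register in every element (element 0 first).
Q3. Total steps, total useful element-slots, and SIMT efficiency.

step 0: eval (r1 != 7)               {0,1,2,3,4,5,6,7,8,9,10,11,12,13,14,15,16,17,18,19,20,21,22,23,24,25,26,27,28,29,30,31}
step 1: r3 <- ((-5 // 2) // -2)      {0,1,2,3,4,5,6,7,8,9,10,11,12,13,14,15,16,17,18,19,20,21,22,23,24,25,26,27,28,29,30,31}
step 2: r1 <- max(r3, r3)            {0,1,2,3,4,5,6,7,8,9,10,11,12,13,14,15,16,17,18,19,20,21,22,23,24,25,26,27,28,29,30,31}
step 3: r1 <- ((tid + tid) + (10 % -2)) {0,1,2,3,4,5,6,7,8,9,10,11,12,13,14,15,16,17,18,19,20,21,22,23,24,25,26,27,28,29,30,31}
step 4: eval (r1 < 3)                {0,1,2,3,4,5,6,7,8,9,10,11,12,13,14,15,16,17,18,19,20,21,22,23,24,25,26,27,28,29,30,31}
step 5: r3 <- ((r3 % 2) // -3)       {0,1}
step 6: r3 <- ((10 - 7) + min(r1, r3)) {2,3,4,5,6,7,8,9,10,11,12,13,14,15,16,17,18,19,20,21,22,23,24,25,26,27,28,29,30,31}
step 7: r3 <- ((r1 - r1) * r1)       {2,3,4,5,6,7,8,9,10,11,12,13,14,15,16,17,18,19,20,21,22,23,24,25,26,27,28,29,30,31}
step 8: r1 <- ((r3 - -5) - min(tid, r1)) {2,3,4,5,6,7,8,9,10,11,12,13,14,15,16,17,18,19,20,21,22,23,24,25,26,27,28,29,30,31}
step 9: r1 <- ((r3 % 5) + (r3 - tid)) {0,1,2,3,4,5,6,7,8,9,10,11,12,13,14,15,16,17,18,19,20,21,22,23,24,25,26,27,28,29,30,31}

Answer: 10 steps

r3: -1,-1,0,0,0,0,0,0,0,0,0,0,0,0,0,0,0,0,0,0,0,0,0,0,0,0,0,0,0,0,0,0
r1: 3,2,-2,-3,-4,-5,-6,-7,-8,-9,-10,-11,-12,-13,-14,-15,-16,-17,-18,-19,-20,-21,-22,-23,-24,-25,-26,-27,-28,-29,-30,-31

steps = 10; useful = 284; efficiency = 284/320 = 71/80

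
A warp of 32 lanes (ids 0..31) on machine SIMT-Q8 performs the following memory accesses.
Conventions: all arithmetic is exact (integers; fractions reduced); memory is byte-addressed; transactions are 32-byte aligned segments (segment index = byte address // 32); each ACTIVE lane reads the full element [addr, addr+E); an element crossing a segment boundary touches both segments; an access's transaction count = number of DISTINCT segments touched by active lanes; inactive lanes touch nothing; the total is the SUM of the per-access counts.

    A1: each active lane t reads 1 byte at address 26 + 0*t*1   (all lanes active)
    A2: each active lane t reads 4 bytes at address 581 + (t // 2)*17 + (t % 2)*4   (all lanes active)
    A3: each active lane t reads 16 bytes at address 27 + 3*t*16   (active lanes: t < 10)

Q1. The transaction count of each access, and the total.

A1: 1 transaction
A2: 9 transactions
A3: 15 transactions

Answer: 1,9,15; total 25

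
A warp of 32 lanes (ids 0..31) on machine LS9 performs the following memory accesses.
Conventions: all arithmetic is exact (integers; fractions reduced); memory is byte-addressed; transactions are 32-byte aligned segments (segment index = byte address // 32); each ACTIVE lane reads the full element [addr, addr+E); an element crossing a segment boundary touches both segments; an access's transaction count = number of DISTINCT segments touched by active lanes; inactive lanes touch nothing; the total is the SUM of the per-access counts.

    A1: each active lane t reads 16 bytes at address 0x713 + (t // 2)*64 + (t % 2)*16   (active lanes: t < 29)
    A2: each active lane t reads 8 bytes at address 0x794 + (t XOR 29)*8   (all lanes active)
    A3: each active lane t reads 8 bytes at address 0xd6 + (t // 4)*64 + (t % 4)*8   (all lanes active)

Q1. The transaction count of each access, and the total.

A1: 30 transactions
A2: 9 transactions
A3: 16 transactions

Answer: 30,9,16; total 55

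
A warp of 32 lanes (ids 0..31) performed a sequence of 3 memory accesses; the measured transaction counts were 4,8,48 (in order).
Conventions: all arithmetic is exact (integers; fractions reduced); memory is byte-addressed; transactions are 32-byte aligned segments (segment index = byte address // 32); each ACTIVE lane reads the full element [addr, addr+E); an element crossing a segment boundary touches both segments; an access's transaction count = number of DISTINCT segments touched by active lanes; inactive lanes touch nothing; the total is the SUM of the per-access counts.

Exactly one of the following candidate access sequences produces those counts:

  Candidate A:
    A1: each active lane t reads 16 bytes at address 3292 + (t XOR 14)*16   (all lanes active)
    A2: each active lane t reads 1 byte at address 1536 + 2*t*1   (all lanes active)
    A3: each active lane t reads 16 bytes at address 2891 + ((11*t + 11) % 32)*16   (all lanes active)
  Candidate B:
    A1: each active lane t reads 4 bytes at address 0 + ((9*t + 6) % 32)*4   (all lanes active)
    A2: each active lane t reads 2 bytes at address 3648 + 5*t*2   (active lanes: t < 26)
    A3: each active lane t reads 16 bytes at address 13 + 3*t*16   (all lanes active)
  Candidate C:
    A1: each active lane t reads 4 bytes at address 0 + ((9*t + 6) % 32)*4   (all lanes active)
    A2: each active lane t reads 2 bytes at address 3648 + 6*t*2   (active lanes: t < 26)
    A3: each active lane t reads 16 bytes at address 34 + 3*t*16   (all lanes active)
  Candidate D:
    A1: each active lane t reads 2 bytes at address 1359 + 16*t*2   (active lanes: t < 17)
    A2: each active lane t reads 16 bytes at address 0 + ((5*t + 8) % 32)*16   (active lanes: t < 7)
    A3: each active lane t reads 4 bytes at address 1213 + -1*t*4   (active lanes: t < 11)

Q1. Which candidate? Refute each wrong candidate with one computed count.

A: A1 gives 17 transactions, not 4
C: A2 gives 10 transactions, not 8
D: A1 gives 17 transactions, not 4
B: all counts match (4,8,48)

Answer: B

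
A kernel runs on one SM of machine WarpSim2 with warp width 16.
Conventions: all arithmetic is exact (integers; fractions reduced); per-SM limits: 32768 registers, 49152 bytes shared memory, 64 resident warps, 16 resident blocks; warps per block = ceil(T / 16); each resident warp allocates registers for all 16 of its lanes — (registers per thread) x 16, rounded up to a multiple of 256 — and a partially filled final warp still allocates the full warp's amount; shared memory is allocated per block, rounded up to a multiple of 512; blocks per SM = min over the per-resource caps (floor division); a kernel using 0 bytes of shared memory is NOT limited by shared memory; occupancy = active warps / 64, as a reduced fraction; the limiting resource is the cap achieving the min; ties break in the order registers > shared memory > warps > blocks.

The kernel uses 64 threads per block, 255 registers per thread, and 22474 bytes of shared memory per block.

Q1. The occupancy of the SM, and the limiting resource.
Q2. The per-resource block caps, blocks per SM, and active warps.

Answer: occupancy 1/8, limited by registers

registers: 2 blocks
shared memory: 2 blocks
warps: 16 blocks
blocks: 16 blocks

Answer: 2 blocks, 8 active warps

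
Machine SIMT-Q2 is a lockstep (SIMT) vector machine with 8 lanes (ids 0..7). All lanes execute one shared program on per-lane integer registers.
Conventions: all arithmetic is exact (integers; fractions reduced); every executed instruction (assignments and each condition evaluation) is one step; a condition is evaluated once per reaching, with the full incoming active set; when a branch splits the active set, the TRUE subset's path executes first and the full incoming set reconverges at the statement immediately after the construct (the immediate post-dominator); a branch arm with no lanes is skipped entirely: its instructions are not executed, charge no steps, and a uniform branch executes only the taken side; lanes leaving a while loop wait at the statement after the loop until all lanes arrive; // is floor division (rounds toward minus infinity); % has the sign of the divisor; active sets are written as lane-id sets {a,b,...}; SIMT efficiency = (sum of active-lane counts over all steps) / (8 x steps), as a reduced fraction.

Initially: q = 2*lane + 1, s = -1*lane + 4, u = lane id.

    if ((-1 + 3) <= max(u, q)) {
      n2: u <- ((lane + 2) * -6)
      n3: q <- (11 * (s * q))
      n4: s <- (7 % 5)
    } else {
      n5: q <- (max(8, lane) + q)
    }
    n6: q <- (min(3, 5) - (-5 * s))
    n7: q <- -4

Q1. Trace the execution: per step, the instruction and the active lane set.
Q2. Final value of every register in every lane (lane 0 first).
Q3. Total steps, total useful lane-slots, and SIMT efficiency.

step 0: eval ((-1 + 3) <= max(u, q)) {0,1,2,3,4,5,6,7}
step 1: u <- ((lane + 2) * -6)       {1,2,3,4,5,6,7}
step 2: q <- (11 * (s * q))          {1,2,3,4,5,6,7}
step 3: s <- (7 % 5)                 {1,2,3,4,5,6,7}
step 4: q <- (max(8, lane) + q)      {0}
step 5: q <- (min(3, 5) - (-5 * s))  {0,1,2,3,4,5,6,7}
step 6: q <- -4                      {0,1,2,3,4,5,6,7}

Answer: 7 steps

q: -4,-4,-4,-4,-4,-4,-4,-4
s: 4,2,2,2,2,2,2,2
u: 0,-18,-24,-30,-36,-42,-48,-54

steps = 7; useful = 46; efficiency = 46/56 = 23/28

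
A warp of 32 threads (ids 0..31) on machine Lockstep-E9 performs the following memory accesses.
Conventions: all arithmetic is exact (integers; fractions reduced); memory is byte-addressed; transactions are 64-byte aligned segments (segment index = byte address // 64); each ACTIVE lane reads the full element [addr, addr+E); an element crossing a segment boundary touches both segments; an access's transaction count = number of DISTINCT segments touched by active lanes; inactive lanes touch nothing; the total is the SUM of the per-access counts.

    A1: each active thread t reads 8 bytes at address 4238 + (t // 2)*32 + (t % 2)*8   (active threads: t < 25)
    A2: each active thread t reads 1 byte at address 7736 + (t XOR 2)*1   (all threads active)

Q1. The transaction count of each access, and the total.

A1: 7 transactions
A2: 2 transactions

Answer: 7,2; total 9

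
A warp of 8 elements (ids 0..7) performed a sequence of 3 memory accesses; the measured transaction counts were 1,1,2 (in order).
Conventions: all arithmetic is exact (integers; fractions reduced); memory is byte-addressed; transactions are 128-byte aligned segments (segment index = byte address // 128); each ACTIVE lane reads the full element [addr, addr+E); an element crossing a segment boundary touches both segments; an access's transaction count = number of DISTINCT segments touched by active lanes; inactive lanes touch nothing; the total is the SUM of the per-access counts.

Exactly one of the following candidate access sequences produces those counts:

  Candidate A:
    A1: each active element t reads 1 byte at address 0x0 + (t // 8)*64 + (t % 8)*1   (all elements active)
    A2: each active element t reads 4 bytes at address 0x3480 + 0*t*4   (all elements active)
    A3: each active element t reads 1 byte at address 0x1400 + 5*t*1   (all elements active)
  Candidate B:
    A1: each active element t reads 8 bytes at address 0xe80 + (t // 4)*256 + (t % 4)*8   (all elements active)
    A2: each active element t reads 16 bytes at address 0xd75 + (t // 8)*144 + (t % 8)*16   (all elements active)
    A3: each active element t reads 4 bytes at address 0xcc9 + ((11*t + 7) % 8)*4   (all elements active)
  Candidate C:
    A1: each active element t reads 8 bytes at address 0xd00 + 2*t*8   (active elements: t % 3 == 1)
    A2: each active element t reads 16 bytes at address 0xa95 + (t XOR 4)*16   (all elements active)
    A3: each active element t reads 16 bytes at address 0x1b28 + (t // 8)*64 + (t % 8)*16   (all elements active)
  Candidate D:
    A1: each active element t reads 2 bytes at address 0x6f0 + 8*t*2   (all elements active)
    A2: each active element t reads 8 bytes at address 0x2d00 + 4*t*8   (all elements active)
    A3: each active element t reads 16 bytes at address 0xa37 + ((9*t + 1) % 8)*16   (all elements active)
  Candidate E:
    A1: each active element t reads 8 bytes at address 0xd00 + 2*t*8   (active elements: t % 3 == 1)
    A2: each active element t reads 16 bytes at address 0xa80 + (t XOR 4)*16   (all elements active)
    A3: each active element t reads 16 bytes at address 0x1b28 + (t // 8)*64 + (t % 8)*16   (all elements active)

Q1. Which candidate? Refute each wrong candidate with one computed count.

A: A3 gives 1 transaction, not 2
B: A1 gives 2 transactions, not 1
C: A2 gives 2 transactions, not 1
D: A1 gives 2 transactions, not 1
E: all counts match (1,1,2)

Answer: E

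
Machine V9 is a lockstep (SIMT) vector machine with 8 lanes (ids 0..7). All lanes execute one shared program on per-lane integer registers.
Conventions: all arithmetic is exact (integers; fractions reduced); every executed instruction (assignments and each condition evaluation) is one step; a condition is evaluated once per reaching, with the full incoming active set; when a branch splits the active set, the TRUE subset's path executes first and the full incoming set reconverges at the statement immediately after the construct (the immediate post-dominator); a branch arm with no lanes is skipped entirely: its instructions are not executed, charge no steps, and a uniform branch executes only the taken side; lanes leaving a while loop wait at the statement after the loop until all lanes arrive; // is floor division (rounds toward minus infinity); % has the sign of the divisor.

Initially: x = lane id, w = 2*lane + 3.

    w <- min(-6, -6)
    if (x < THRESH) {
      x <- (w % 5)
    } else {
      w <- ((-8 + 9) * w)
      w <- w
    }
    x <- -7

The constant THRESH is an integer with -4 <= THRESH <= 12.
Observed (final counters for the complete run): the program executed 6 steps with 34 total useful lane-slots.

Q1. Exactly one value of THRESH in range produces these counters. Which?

Answer: THRESH = 6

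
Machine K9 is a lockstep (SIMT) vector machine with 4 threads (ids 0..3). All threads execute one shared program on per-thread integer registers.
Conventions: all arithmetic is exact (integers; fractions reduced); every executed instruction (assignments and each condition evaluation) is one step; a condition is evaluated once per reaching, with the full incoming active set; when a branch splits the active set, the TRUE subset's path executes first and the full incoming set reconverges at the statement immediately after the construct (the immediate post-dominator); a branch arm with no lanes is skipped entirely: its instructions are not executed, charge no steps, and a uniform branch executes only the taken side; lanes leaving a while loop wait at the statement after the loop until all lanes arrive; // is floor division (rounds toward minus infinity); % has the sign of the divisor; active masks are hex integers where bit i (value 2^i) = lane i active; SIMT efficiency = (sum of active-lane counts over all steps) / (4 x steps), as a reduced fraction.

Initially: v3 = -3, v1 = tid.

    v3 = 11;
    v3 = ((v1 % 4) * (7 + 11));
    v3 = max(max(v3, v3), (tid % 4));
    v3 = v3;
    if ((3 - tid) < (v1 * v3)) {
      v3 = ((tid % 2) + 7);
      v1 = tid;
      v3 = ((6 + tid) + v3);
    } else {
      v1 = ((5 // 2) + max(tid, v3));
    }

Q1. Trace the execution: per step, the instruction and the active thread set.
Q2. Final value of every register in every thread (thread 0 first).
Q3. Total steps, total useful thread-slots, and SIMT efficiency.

step 0: v3 <- 11                     0xf
step 1: v3 <- ((v1 % 4) * (7 + 11))  0xf
step 2: v3 <- max(max(v3, v3), (tid % 4)) 0xf
step 3: v3 <- v3                     0xf
step 4: eval ((3 - tid) < (v1 * v3)) 0xf
step 5: v3 <- ((tid % 2) + 7)        0xe
step 6: v1 <- tid                    0xe
step 7: v3 <- ((6 + tid) + v3)       0xe
step 8: v1 <- ((5 // 2) + max(tid, v3)) 0x1

Answer: 9 steps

v3: 0,15,15,17
v1: 2,1,2,3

steps = 9; useful = 30; efficiency = 30/36 = 5/6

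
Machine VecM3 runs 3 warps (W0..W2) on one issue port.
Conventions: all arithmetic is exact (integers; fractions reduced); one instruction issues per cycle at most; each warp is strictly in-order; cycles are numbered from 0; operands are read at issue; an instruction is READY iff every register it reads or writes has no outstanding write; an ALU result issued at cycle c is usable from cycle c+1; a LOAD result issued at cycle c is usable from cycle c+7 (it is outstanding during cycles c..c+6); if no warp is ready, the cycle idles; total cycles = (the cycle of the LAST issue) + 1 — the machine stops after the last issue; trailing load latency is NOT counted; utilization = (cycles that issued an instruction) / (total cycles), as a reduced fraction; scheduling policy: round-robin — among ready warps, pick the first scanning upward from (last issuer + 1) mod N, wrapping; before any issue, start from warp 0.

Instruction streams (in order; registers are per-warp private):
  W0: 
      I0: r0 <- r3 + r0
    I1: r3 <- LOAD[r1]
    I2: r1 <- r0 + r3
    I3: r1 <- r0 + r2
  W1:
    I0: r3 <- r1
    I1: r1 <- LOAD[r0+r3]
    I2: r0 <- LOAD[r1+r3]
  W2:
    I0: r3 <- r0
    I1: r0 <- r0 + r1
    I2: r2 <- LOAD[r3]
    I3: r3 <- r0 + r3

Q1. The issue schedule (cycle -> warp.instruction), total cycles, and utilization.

cycle 0: W0.I0
cycle 1: W1.I0
cycle 2: W2.I0
cycle 3: W0.I1
cycle 4: W1.I1
cycle 5: W2.I1
cycle 6: W2.I2
cycle 7: W2.I3
cycle 8: idle
cycle 9: idle
cycle 10: W0.I2
cycle 11: W1.I2
cycle 12: W0.I3

Answer: 13 cycles, utilization 11/13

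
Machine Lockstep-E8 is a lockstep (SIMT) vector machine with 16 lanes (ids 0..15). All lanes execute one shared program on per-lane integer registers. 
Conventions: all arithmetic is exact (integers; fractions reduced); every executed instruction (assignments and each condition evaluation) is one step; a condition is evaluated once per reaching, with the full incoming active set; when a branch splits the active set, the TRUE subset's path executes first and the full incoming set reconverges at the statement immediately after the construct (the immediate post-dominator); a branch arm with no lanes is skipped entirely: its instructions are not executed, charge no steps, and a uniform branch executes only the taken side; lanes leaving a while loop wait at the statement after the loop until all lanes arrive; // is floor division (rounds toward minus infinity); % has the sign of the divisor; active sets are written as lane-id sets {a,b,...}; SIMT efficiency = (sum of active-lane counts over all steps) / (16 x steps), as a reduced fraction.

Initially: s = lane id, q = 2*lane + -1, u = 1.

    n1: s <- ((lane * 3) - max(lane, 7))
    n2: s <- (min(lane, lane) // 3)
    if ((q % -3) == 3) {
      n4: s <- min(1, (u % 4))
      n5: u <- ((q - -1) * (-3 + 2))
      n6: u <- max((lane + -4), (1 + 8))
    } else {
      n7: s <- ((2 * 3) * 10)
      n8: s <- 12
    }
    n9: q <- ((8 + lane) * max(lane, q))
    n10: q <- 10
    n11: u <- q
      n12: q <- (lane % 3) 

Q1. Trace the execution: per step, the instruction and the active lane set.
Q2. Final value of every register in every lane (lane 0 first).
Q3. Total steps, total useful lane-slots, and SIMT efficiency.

step 0: s <- ((lane * 3) - max(lane, 7)) {0,1,2,3,4,5,6,7,8,9,10,11,12,13,14,15}
step 1: s <- (min(lane, lane) // 3)  {0,1,2,3,4,5,6,7,8,9,10,11,12,13,14,15}
step 2: eval ((q % -3) == 3)         {0,1,2,3,4,5,6,7,8,9,10,11,12,13,14,15}
step 3: s <- ((2 * 3) * 10)          {0,1,2,3,4,5,6,7,8,9,10,11,12,13,14,15}
step 4: s <- 12                      {0,1,2,3,4,5,6,7,8,9,10,11,12,13,14,15}
step 5: q <- ((8 + lane) * max(lane, q)) {0,1,2,3,4,5,6,7,8,9,10,11,12,13,14,15}
step 6: q <- 10                      {0,1,2,3,4,5,6,7,8,9,10,11,12,13,14,15}
step 7: u <- q                       {0,1,2,3,4,5,6,7,8,9,10,11,12,13,14,15}
step 8: q <- (lane % 3)              {0,1,2,3,4,5,6,7,8,9,10,11,12,13,14,15}

Answer: 9 steps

s: 12,12,12,12,12,12,12,12,12,12,12,12,12,12,12,12
q: 0,1,2,0,1,2,0,1,2,0,1,2,0,1,2,0
u: 10,10,10,10,10,10,10,10,10,10,10,10,10,10,10,10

steps = 9; useful = 144; efficiency = 144/144 = 1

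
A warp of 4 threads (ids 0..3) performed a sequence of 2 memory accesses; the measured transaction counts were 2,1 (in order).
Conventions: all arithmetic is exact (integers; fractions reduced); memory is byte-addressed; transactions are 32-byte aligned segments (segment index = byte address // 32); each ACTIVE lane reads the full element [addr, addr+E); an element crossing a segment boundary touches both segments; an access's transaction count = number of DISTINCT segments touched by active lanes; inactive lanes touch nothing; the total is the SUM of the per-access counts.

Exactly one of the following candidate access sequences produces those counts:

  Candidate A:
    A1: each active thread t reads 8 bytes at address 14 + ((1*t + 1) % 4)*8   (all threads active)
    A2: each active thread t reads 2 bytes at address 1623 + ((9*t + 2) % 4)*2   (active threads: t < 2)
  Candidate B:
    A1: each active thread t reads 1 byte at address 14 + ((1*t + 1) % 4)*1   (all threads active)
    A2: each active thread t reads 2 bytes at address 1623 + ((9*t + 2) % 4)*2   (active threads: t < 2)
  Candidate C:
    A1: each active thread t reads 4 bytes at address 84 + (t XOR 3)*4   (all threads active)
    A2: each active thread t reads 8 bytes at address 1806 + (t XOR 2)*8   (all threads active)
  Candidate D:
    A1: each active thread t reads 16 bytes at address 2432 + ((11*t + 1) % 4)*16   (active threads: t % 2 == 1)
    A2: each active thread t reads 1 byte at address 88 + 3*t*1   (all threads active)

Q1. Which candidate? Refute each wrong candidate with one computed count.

B: A1 gives 1 transaction, not 2
C: A2 gives 2 transactions, not 1
D: A2 gives 2 transactions, not 1
A: all counts match (2,1)

Answer: A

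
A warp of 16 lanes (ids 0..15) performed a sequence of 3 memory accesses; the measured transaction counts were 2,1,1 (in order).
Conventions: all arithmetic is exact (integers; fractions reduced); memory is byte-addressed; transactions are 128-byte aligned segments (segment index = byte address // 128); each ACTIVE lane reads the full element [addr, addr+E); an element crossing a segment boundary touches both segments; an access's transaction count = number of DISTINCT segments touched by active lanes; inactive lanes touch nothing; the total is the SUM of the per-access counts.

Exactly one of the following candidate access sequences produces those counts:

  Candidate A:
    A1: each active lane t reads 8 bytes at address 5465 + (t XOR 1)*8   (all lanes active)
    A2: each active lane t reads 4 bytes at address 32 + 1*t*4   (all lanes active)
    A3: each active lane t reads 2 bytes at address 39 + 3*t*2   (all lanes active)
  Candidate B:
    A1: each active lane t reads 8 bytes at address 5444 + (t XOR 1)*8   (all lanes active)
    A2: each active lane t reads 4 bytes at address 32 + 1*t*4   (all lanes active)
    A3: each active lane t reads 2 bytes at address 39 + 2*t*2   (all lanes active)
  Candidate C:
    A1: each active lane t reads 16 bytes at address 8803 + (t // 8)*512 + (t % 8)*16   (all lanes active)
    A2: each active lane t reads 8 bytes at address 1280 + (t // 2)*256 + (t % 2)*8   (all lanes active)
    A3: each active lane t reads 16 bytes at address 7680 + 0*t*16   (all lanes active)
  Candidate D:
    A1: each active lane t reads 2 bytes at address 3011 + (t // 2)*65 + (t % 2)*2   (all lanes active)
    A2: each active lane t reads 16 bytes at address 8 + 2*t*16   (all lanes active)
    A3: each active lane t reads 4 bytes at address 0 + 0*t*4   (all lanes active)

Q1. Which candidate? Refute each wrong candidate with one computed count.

A: A3 gives 2 transactions, not 1
C: A1 gives 4 transactions, not 2
D: A1 gives 5 transactions, not 2
B: all counts match (2,1,1)

Answer: B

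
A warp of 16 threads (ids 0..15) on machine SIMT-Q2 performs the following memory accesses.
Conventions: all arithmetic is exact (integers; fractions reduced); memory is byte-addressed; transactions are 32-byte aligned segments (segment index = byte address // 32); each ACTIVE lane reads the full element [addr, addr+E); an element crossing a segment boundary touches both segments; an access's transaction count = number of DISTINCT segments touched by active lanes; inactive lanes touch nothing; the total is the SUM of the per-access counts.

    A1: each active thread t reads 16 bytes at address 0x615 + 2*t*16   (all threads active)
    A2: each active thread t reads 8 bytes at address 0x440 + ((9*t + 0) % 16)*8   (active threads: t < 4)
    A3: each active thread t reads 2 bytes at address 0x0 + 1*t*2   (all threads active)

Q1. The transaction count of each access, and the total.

A1: 17 transactions
A2: 2 transactions
A3: 1 transaction

Answer: 17,2,1; total 20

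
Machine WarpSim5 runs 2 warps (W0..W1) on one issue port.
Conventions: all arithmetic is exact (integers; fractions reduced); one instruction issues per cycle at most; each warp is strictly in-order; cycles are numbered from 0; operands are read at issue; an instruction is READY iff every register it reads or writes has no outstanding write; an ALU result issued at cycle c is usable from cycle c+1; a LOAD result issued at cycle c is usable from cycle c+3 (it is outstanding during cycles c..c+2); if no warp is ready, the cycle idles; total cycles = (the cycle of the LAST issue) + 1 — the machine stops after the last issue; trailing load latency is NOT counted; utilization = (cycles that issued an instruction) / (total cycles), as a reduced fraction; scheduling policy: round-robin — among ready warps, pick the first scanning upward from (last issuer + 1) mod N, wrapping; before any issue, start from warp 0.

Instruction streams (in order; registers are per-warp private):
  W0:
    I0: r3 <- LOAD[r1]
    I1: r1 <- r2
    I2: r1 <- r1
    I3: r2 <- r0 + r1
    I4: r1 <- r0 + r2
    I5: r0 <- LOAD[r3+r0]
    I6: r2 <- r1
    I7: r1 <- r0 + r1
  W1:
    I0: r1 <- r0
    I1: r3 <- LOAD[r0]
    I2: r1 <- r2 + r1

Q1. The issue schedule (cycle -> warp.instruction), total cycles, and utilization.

cycle 0: W0.I0
cycle 1: W1.I0
cycle 2: W0.I1
cycle 3: W1.I1
cycle 4: W0.I2
cycle 5: W1.I2
cycle 6: W0.I3
cycle 7: W0.I4
cycle 8: W0.I5
cycle 9: W0.I6
cycle 10: idle
cycle 11: W0.I7

Answer: 12 cycles, utilization 11/12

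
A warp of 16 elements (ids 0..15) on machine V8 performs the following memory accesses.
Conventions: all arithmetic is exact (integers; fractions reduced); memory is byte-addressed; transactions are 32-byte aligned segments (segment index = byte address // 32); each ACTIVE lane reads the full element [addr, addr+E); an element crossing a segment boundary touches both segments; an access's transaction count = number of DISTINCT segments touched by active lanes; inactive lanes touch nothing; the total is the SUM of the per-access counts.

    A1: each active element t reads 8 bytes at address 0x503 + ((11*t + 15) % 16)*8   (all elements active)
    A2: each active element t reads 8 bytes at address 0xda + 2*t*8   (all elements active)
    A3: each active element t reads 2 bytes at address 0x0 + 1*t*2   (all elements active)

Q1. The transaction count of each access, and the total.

A1: 5 transactions
A2: 9 transactions
A3: 1 transaction

Answer: 5,9,1; total 15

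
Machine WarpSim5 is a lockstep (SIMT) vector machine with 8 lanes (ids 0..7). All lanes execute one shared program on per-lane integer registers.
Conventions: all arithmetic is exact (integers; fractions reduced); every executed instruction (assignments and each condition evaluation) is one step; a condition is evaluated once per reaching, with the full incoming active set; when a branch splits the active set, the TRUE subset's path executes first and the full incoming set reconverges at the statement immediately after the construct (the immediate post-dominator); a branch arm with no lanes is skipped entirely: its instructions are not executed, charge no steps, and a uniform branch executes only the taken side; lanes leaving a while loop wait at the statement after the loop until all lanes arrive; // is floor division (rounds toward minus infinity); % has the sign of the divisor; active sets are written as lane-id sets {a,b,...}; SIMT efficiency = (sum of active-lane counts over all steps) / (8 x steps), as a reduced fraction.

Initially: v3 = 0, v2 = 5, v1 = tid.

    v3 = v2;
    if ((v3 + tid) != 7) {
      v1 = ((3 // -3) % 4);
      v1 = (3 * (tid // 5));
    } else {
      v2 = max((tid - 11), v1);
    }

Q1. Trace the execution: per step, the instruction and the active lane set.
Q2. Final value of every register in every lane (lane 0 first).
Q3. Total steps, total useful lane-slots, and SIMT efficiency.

step 0: v3 <- v2                     {0,1,2,3,4,5,6,7}
step 1: eval ((v3 + tid) != 7)       {0,1,2,3,4,5,6,7}
step 2: v1 <- ((3 // -3) % 4)        {0,1,3,4,5,6,7}
step 3: v1 <- (3 * (tid // 5))       {0,1,3,4,5,6,7}
step 4: v2 <- max((tid - 11), v1)    {2}

Answer: 5 steps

v3: 5,5,5,5,5,5,5,5
v2: 5,5,2,5,5,5,5,5
v1: 0,0,2,0,0,3,3,3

steps = 5; useful = 31; efficiency = 31/40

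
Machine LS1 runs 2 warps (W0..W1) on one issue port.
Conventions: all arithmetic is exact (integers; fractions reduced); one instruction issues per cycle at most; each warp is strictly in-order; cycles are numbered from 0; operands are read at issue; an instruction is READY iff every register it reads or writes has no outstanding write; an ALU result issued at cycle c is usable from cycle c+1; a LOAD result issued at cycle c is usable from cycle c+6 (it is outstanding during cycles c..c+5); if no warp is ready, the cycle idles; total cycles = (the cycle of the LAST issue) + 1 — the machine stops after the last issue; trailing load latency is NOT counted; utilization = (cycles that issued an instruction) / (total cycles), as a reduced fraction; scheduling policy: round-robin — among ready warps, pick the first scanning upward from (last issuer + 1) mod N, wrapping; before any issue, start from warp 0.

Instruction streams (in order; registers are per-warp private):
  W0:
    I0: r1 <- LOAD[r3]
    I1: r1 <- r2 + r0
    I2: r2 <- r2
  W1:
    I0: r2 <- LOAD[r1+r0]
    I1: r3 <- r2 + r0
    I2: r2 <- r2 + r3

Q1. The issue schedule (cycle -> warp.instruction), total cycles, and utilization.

cycle 0: W0.I0
cycle 1: W1.I0
cycle 2: idle
cycle 3: idle
cycle 4: idle
cycle 5: idle
cycle 6: W0.I1
cycle 7: W1.I1
cycle 8: W0.I2
cycle 9: W1.I2

Answer: 10 cycles, utilization 3/5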